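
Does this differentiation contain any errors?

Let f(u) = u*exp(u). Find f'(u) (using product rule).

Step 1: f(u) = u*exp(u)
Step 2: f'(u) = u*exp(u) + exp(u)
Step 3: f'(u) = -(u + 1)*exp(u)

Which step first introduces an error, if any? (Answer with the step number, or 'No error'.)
Step 3

Step 3 is incorrect due to a sign flip.
The step shows: -(u + 1)*exp(u)
The correct value should be: (u + 1)*exp(u)

Explanation: The sign of the whole expression was flipped: the term (u + 1)*exp(u) was incorrectly written as -(u + 1)*exp(u)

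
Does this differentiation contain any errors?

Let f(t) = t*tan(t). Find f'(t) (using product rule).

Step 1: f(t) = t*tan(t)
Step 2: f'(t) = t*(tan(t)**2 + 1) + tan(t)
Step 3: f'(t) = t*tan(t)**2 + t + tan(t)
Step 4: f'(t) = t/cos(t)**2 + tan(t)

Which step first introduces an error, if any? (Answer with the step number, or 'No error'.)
No error

All steps in this derivation are correct.
The final answer f'(t) = t/cos(t)**2 + tan(t) is valid.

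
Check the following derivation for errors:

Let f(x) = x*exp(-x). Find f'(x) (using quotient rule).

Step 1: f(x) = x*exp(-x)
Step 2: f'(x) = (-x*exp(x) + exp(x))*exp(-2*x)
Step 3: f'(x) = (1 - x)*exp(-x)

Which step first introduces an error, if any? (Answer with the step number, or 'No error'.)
No error

All steps in this derivation are correct.
The final answer f'(x) = (1 - x)*exp(-x) is valid.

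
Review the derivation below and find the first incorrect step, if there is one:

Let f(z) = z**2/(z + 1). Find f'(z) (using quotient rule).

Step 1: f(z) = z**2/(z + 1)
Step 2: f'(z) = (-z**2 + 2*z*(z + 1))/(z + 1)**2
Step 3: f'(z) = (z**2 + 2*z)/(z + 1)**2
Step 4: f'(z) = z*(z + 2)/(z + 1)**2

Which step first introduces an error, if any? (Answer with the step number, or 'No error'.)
No error

All steps in this derivation are correct.
The final answer f'(z) = z*(z + 2)/(z + 1)**2 is valid.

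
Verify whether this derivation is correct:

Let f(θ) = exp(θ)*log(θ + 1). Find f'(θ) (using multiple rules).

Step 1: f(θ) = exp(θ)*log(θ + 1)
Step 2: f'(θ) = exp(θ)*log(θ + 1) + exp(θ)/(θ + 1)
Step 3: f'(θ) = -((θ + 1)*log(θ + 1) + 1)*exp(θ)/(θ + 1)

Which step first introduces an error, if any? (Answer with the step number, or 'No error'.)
Step 3

Step 3 is incorrect due to a sign flip.
The step shows: -((θ + 1)*log(θ + 1) + 1)*exp(θ)/(θ + 1)
The correct value should be: ((θ + 1)*log(θ + 1) + 1)*exp(θ)/(θ + 1)

Explanation: The sign of the whole expression was flipped: the term ((θ + 1)*log(θ + 1) + 1)*exp(θ)/(θ + 1) was incorrectly written as -((θ + 1)*log(θ + 1) + 1)*exp(θ)/(θ + 1)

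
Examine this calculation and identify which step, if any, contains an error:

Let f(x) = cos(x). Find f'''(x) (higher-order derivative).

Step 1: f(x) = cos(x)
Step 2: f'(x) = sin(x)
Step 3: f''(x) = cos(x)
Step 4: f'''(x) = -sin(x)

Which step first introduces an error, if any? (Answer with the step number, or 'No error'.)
Step 2

Step 2 is incorrect due to a sign flip.
The step shows: sin(x)
The correct value should be: -sin(x)

Explanation: The sign of the whole expression was flipped: the term -sin(x) was incorrectly written as sin(x)
The later steps are derived from this incorrect expression, so the error originates in Step 2.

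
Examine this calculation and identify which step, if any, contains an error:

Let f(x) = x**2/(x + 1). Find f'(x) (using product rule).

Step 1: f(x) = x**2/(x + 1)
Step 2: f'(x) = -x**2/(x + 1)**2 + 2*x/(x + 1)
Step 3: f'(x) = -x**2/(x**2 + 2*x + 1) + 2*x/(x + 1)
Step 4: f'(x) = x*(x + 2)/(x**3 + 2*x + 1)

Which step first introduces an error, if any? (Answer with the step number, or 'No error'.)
Step 4

Step 4 is incorrect due to a wrong exponent.
The step shows: x*(x + 2)/(x**3 + 2*x + 1)
The correct value should be: x*(x + 2)/(x**2 + 2*x + 1)

Explanation: The exponent 2 on x was incorrectly written as 3: the term x*(x + 2)/(x**2 + 2*x + 1) was incorrectly written as x*(x + 2)/(x**3 + 2*x + 1)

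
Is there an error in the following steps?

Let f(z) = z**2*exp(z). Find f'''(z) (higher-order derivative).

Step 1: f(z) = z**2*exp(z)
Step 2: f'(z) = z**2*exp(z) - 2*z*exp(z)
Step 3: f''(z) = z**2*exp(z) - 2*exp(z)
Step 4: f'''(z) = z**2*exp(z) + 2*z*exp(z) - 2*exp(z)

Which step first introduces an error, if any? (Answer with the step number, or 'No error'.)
Step 2

Step 2 is incorrect due to a sign flip.
The step shows: z**2*exp(z) - 2*z*exp(z)
The correct value should be: z**2*exp(z) + 2*z*exp(z)

Explanation: The sign of one term was flipped: the term 2*z*exp(z) was incorrectly written as -2*z*exp(z)
The later steps are derived from this incorrect expression, so the error originates in Step 2.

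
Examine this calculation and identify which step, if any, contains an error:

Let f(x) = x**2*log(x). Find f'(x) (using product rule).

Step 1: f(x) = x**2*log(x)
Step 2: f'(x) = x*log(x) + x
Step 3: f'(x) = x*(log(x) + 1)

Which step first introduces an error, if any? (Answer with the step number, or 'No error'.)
Step 2

Step 2 is incorrect due to a wrong coefficient.
The step shows: x*log(x) + x
The correct value should be: 2*x*log(x) + x

Explanation: The coefficient 2 was incorrectly written as 1: the term 2*x*log(x) was incorrectly written as x*log(x)
The later steps are derived from this incorrect expression, so the error originates in Step 2.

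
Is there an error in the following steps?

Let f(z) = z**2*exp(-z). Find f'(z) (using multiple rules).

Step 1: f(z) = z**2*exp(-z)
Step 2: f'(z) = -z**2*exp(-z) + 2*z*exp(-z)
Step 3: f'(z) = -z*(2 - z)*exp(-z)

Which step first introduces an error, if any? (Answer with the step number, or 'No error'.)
Step 3

Step 3 is incorrect due to a sign flip.
The step shows: -z*(2 - z)*exp(-z)
The correct value should be: z*(2 - z)*exp(-z)

Explanation: The sign of the whole expression was flipped: the term z*(2 - z)*exp(-z) was incorrectly written as -z*(2 - z)*exp(-z)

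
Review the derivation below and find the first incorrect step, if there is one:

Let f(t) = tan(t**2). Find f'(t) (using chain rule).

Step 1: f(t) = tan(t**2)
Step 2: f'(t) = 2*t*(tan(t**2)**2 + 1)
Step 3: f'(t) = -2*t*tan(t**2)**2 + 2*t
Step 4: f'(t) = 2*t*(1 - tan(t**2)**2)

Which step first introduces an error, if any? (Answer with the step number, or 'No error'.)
Step 3

Step 3 is incorrect due to a sign flip.
The step shows: -2*t*tan(t**2)**2 + 2*t
The correct value should be: 2*t*tan(t**2)**2 + 2*t

Explanation: The sign of one term was flipped: the term 2*t*tan(t**2)**2 was incorrectly written as -2*t*tan(t**2)**2
The later steps are derived from this incorrect expression, so the error originates in Step 3.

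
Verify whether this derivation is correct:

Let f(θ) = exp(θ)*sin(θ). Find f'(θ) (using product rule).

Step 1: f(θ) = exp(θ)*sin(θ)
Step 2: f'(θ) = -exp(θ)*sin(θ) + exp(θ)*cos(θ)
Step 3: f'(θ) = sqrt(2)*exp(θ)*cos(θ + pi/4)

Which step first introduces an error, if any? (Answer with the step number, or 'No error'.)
Step 2

Step 2 is incorrect due to a sign flip.
The step shows: -exp(θ)*sin(θ) + exp(θ)*cos(θ)
The correct value should be: exp(θ)*sin(θ) + exp(θ)*cos(θ)

Explanation: The sign of one term was flipped: the term exp(θ)*sin(θ) was incorrectly written as -exp(θ)*sin(θ)
The later steps are derived from this incorrect expression, so the error originates in Step 2.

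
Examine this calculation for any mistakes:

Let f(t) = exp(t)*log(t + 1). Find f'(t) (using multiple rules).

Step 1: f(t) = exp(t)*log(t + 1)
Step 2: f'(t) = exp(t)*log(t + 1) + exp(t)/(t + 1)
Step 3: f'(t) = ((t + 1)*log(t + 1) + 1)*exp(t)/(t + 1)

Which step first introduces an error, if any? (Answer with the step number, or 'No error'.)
No error

All steps in this derivation are correct.
The final answer f'(t) = ((t + 1)*log(t + 1) + 1)*exp(t)/(t + 1) is valid.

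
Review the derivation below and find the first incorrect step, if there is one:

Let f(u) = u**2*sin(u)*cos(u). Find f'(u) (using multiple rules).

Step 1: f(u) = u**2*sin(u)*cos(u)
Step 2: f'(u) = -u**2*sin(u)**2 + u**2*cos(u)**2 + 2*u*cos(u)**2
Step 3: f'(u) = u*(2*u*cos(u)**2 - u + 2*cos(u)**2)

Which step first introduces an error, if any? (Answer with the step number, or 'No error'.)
Step 2

Step 2 is incorrect due to a wrong trig function.
The step shows: -u**2*sin(u)**2 + u**2*cos(u)**2 + 2*u*cos(u)**2
The correct value should be: -u**2*sin(u)**2 + u**2*cos(u)**2 + 2*u*sin(u)*cos(u)

Explanation: sin(u) was incorrectly written as cos(u): the term 2*u*sin(u)*cos(u) was incorrectly written as 2*u*cos(u)**2
The later steps are derived from this incorrect expression, so the error originates in Step 2.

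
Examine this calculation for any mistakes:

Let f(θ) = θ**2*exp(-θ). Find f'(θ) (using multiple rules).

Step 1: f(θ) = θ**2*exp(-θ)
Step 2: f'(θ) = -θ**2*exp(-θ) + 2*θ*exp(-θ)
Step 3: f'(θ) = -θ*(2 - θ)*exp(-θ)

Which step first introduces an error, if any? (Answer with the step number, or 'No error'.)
Step 3

Step 3 is incorrect due to a sign flip.
The step shows: -θ*(2 - θ)*exp(-θ)
The correct value should be: θ*(2 - θ)*exp(-θ)

Explanation: The sign of the whole expression was flipped: the term θ*(2 - θ)*exp(-θ) was incorrectly written as -θ*(2 - θ)*exp(-θ)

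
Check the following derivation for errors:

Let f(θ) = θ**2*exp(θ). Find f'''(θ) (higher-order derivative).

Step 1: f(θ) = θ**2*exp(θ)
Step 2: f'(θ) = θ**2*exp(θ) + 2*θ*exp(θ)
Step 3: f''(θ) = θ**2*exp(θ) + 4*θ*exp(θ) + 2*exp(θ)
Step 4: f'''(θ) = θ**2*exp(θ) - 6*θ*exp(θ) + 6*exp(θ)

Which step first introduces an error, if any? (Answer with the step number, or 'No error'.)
Step 4

Step 4 is incorrect due to a sign flip.
The step shows: θ**2*exp(θ) - 6*θ*exp(θ) + 6*exp(θ)
The correct value should be: θ**2*exp(θ) + 6*θ*exp(θ) + 6*exp(θ)

Explanation: The sign of one term was flipped: the term 6*θ*exp(θ) was incorrectly written as -6*θ*exp(θ)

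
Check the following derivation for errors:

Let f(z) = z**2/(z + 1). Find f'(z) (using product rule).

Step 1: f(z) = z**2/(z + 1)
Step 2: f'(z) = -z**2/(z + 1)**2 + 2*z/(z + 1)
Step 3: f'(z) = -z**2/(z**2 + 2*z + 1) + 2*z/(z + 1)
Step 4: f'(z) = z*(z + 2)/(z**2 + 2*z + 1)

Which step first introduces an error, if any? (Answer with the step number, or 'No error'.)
No error

All steps in this derivation are correct.
The final answer f'(z) = z*(z + 2)/(z**2 + 2*z + 1) is valid.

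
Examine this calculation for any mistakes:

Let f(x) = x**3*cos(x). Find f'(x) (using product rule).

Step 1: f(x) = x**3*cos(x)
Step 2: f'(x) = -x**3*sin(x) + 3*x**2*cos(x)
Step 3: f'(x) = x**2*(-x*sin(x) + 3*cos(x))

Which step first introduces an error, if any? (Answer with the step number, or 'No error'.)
No error

All steps in this derivation are correct.
The final answer f'(x) = x**2*(-x*sin(x) + 3*cos(x)) is valid.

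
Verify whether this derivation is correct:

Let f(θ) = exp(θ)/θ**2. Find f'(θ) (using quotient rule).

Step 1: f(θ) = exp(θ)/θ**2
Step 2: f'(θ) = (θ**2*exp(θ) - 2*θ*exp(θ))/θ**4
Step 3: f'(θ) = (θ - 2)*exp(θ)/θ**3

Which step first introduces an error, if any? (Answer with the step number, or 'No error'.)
No error

All steps in this derivation are correct.
The final answer f'(θ) = (θ - 2)*exp(θ)/θ**3 is valid.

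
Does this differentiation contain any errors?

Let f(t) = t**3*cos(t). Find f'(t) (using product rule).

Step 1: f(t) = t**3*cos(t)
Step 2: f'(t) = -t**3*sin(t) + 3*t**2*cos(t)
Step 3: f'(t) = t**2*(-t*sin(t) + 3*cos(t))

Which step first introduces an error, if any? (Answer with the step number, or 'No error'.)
No error

All steps in this derivation are correct.
The final answer f'(t) = t**2*(-t*sin(t) + 3*cos(t)) is valid.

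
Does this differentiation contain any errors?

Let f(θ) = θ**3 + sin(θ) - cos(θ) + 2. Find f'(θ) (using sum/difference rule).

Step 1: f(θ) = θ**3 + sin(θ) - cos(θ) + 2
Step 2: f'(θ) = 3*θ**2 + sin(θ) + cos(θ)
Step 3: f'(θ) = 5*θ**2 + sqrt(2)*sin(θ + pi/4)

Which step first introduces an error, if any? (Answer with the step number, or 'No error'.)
Step 3

Step 3 is incorrect due to a wrong coefficient.
The step shows: 5*θ**2 + sqrt(2)*sin(θ + pi/4)
The correct value should be: 3*θ**2 + sqrt(2)*sin(θ + pi/4)

Explanation: The coefficient 3 was incorrectly written as 5: the term 3*θ**2 was incorrectly written as 5*θ**2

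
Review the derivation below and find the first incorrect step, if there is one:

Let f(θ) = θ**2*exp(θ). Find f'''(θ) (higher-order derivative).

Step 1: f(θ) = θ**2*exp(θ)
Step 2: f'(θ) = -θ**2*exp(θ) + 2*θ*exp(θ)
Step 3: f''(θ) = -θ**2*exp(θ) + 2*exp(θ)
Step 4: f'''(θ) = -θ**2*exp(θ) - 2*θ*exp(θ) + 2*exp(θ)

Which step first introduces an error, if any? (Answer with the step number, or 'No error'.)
Step 2

Step 2 is incorrect due to a sign flip.
The step shows: -θ**2*exp(θ) + 2*θ*exp(θ)
The correct value should be: θ**2*exp(θ) + 2*θ*exp(θ)

Explanation: The sign of one term was flipped: the term θ**2*exp(θ) was incorrectly written as -θ**2*exp(θ)
The later steps are derived from this incorrect expression, so the error originates in Step 2.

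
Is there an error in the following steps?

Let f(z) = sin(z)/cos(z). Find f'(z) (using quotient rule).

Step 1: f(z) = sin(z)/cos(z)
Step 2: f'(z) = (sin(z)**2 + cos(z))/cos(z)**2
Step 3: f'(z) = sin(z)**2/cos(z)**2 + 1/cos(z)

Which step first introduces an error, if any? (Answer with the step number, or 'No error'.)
Step 2

Step 2 is incorrect due to a wrong exponent.
The step shows: (sin(z)**2 + cos(z))/cos(z)**2
The correct value should be: (sin(z)**2 + cos(z)**2)/cos(z)**2

Explanation: The exponent 2 on cos(z) was incorrectly written as 1: the term (sin(z)**2 + cos(z)**2)/cos(z)**2 was incorrectly written as (sin(z)**2 + cos(z))/cos(z)**2
The later steps are derived from this incorrect expression, so the error originates in Step 2.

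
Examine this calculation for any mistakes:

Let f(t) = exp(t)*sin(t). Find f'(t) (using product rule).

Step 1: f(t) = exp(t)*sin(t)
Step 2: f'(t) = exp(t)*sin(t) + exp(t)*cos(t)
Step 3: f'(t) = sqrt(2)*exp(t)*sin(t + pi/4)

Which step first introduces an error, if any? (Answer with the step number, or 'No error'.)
No error

All steps in this derivation are correct.
The final answer f'(t) = sqrt(2)*exp(t)*sin(t + pi/4) is valid.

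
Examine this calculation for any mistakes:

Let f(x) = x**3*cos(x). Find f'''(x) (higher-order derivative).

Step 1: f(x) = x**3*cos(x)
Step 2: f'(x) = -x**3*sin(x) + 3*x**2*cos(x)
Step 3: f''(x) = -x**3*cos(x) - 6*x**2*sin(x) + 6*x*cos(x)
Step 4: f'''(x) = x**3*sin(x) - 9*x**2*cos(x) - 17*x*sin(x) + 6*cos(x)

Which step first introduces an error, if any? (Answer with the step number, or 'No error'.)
Step 4

Step 4 is incorrect due to a wrong coefficient.
The step shows: x**3*sin(x) - 9*x**2*cos(x) - 17*x*sin(x) + 6*cos(x)
The correct value should be: x**3*sin(x) - 9*x**2*cos(x) - 18*x*sin(x) + 6*cos(x)

Explanation: The coefficient -18 was incorrectly written as -17: the term -18*x*sin(x) was incorrectly written as -17*x*sin(x)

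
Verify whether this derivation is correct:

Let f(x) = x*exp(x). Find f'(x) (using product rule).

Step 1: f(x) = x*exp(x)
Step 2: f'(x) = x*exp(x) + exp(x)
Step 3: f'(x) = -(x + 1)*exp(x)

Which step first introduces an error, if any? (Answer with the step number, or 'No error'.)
Step 3

Step 3 is incorrect due to a sign flip.
The step shows: -(x + 1)*exp(x)
The correct value should be: (x + 1)*exp(x)

Explanation: The sign of the whole expression was flipped: the term (x + 1)*exp(x) was incorrectly written as -(x + 1)*exp(x)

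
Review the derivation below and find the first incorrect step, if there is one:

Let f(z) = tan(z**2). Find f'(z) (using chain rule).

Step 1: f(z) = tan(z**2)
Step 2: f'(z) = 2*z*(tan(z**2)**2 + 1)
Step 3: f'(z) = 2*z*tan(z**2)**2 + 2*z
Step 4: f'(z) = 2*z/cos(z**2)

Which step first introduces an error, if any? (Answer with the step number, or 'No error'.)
Step 4

Step 4 is incorrect due to a wrong exponent.
The step shows: 2*z/cos(z**2)
The correct value should be: 2*z/cos(z**2)**2

Explanation: The exponent -2 on cos(z**2) was incorrectly written as -1: the term 2*z/cos(z**2)**2 was incorrectly written as 2*z/cos(z**2)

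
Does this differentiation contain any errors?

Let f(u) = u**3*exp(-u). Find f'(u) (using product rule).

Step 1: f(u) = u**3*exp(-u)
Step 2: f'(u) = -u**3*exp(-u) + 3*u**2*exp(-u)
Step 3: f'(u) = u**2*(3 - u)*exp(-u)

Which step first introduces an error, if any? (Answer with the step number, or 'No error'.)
No error

All steps in this derivation are correct.
The final answer f'(u) = u**2*(3 - u)*exp(-u) is valid.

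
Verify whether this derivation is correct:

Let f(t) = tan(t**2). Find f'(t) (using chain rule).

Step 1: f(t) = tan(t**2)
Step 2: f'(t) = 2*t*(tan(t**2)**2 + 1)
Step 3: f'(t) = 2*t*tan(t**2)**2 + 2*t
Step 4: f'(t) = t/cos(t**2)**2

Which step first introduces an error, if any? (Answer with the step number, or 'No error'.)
Step 4

Step 4 is incorrect due to a wrong coefficient.
The step shows: t/cos(t**2)**2
The correct value should be: 2*t/cos(t**2)**2

Explanation: The coefficient 2 was incorrectly written as 1: the term 2*t/cos(t**2)**2 was incorrectly written as t/cos(t**2)**2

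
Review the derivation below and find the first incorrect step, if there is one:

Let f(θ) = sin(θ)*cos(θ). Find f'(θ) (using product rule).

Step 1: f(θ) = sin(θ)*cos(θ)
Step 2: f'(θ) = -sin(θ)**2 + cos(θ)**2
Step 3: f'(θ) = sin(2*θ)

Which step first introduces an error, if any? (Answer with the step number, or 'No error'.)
Step 3

Step 3 is incorrect due to a wrong trig function.
The step shows: sin(2*θ)
The correct value should be: cos(2*θ)

Explanation: cos(2*θ) was incorrectly written as sin(2*θ): the term cos(2*θ) was incorrectly written as sin(2*θ)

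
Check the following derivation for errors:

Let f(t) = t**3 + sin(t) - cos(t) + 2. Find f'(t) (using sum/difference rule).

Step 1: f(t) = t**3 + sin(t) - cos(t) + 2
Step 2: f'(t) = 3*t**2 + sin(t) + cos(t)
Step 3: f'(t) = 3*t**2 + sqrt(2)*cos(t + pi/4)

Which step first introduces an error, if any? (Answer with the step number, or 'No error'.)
Step 3

Step 3 is incorrect due to a wrong trig function.
The step shows: 3*t**2 + sqrt(2)*cos(t + pi/4)
The correct value should be: 3*t**2 + sqrt(2)*sin(t + pi/4)

Explanation: sin(t + pi/4) was incorrectly written as cos(t + pi/4): the term sqrt(2)*sin(t + pi/4) was incorrectly written as sqrt(2)*cos(t + pi/4)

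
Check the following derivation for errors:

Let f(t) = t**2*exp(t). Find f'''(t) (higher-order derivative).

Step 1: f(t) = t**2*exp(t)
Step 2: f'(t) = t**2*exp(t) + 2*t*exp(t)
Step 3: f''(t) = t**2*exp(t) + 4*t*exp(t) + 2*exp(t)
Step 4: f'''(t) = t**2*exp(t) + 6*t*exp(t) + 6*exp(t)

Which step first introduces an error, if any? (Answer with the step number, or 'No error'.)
No error

All steps in this derivation are correct.
The final answer f'''(t) = t**2*exp(t) + 6*t*exp(t) + 6*exp(t) is valid.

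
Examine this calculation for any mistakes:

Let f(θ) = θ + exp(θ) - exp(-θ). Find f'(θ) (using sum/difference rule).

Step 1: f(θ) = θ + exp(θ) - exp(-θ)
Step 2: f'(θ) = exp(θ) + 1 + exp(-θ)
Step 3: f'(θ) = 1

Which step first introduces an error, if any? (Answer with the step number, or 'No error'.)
Step 3

Step 3 is incorrect due to a dropped term.
The step shows: 1
The correct value should be: 2*cosh(θ) + 1

Explanation: A term was dropped: the term 2*cosh(θ) was incorrectly omitted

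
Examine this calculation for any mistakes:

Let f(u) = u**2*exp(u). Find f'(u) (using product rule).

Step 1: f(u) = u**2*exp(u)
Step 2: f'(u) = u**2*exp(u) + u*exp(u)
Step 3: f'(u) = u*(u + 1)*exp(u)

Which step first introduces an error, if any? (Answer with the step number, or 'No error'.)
Step 2

Step 2 is incorrect due to a wrong coefficient.
The step shows: u**2*exp(u) + u*exp(u)
The correct value should be: u**2*exp(u) + 2*u*exp(u)

Explanation: The coefficient 2 was incorrectly written as 1: the term 2*u*exp(u) was incorrectly written as u*exp(u)
The later steps are derived from this incorrect expression, so the error originates in Step 2.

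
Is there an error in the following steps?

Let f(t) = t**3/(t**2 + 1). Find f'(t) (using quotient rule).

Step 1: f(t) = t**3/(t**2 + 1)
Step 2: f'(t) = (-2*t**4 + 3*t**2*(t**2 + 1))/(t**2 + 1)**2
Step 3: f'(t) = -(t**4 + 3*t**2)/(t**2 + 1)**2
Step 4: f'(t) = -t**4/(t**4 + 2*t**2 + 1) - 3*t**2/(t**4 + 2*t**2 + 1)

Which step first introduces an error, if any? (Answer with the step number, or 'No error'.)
Step 3

Step 3 is incorrect due to a sign flip.
The step shows: -(t**4 + 3*t**2)/(t**2 + 1)**2
The correct value should be: (t**4 + 3*t**2)/(t**2 + 1)**2

Explanation: The sign of the whole expression was flipped: the term (t**4 + 3*t**2)/(t**2 + 1)**2 was incorrectly written as -(t**4 + 3*t**2)/(t**2 + 1)**2
The later steps are derived from this incorrect expression, so the error originates in Step 3.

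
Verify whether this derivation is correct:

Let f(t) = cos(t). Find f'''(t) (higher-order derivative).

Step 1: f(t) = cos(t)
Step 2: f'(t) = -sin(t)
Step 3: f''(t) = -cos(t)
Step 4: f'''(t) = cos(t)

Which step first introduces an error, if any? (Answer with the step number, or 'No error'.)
Step 4

Step 4 is incorrect due to a wrong trig function.
The step shows: cos(t)
The correct value should be: sin(t)

Explanation: sin(t) was incorrectly written as cos(t): the term sin(t) was incorrectly written as cos(t)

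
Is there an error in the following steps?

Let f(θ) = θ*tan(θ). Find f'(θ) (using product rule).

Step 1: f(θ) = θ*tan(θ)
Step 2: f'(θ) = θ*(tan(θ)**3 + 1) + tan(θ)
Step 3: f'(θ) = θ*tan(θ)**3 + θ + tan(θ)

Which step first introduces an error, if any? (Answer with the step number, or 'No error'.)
Step 2

Step 2 is incorrect due to a wrong exponent.
The step shows: θ*(tan(θ)**3 + 1) + tan(θ)
The correct value should be: θ*(tan(θ)**2 + 1) + tan(θ)

Explanation: The exponent 2 on tan(θ) was incorrectly written as 3: the term θ*(tan(θ)**2 + 1) was incorrectly written as θ*(tan(θ)**3 + 1)
The later steps are derived from this incorrect expression, so the error originates in Step 2.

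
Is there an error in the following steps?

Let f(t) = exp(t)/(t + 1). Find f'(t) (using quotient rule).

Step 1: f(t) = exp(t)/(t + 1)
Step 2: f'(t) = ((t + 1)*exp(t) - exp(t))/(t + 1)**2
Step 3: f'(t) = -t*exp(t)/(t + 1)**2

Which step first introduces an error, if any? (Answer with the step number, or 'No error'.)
Step 3

Step 3 is incorrect due to a sign flip.
The step shows: -t*exp(t)/(t + 1)**2
The correct value should be: t*exp(t)/(t + 1)**2

Explanation: The sign of the whole expression was flipped: the term t*exp(t)/(t + 1)**2 was incorrectly written as -t*exp(t)/(t + 1)**2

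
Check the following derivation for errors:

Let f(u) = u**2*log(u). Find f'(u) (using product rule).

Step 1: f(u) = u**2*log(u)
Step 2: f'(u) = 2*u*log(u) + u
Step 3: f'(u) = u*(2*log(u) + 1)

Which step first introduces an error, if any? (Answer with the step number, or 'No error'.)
No error

All steps in this derivation are correct.
The final answer f'(u) = u*(2*log(u) + 1) is valid.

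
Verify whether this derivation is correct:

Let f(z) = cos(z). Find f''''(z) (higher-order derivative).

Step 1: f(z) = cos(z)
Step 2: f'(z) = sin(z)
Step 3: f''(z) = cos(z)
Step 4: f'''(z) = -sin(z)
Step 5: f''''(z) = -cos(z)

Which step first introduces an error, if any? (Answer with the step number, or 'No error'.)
Step 2

Step 2 is incorrect due to a sign flip.
The step shows: sin(z)
The correct value should be: -sin(z)

Explanation: The sign of the whole expression was flipped: the term -sin(z) was incorrectly written as sin(z)
The later steps are derived from this incorrect expression, so the error originates in Step 2.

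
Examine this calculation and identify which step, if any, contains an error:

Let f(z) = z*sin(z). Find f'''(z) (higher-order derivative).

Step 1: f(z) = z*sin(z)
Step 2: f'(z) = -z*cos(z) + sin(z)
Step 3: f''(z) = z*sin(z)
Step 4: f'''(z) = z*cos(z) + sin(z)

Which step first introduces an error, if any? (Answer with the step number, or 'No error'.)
Step 2

Step 2 is incorrect due to a sign flip.
The step shows: -z*cos(z) + sin(z)
The correct value should be: z*cos(z) + sin(z)

Explanation: The sign of one term was flipped: the term z*cos(z) was incorrectly written as -z*cos(z)
The later steps are derived from this incorrect expression, so the error originates in Step 2.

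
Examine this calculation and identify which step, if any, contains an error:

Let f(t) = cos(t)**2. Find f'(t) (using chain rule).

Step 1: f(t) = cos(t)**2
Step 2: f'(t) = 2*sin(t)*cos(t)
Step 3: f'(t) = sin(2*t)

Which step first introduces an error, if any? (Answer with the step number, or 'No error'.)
Step 2

Step 2 is incorrect due to a sign flip.
The step shows: 2*sin(t)*cos(t)
The correct value should be: -2*sin(t)*cos(t)

Explanation: The sign of the whole expression was flipped: the term -2*sin(t)*cos(t) was incorrectly written as 2*sin(t)*cos(t)
The later steps are derived from this incorrect expression, so the error originates in Step 2.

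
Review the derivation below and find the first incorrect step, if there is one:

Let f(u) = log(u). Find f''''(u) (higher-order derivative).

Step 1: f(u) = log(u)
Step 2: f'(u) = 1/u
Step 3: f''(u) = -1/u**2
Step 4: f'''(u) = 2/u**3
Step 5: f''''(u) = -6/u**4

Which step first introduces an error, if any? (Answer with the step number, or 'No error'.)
No error

All steps in this derivation are correct.
The final answer f''''(u) = -6/u**4 is valid.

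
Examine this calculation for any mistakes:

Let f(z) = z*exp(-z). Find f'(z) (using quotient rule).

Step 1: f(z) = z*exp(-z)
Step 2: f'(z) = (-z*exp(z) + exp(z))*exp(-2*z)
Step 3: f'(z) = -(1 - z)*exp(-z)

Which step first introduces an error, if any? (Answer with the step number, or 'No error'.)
Step 3

Step 3 is incorrect due to a sign flip.
The step shows: -(1 - z)*exp(-z)
The correct value should be: (1 - z)*exp(-z)

Explanation: The sign of the whole expression was flipped: the term (1 - z)*exp(-z) was incorrectly written as -(1 - z)*exp(-z)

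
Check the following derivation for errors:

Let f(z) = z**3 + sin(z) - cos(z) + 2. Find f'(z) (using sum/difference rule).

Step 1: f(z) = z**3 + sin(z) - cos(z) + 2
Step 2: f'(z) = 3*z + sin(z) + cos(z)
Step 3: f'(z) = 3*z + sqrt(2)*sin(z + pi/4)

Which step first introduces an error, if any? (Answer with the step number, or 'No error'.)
Step 2

Step 2 is incorrect due to a wrong exponent.
The step shows: 3*z + sin(z) + cos(z)
The correct value should be: 3*z**2 + sin(z) + cos(z)

Explanation: The exponent 2 on z was incorrectly written as 1: the term 3*z**2 was incorrectly written as 3*z
The later steps are derived from this incorrect expression, so the error originates in Step 2.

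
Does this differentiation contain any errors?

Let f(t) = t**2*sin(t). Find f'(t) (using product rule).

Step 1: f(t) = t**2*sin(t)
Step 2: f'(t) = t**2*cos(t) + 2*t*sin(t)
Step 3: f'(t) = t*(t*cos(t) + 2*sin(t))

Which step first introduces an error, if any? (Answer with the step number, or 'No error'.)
No error

All steps in this derivation are correct.
The final answer f'(t) = t*(t*cos(t) + 2*sin(t)) is valid.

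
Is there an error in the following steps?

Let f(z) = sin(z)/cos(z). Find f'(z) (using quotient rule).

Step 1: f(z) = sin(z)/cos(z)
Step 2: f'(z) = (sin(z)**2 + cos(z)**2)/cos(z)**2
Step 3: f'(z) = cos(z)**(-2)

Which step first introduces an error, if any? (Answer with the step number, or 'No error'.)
No error

All steps in this derivation are correct.
The final answer f'(z) = cos(z)**(-2) is valid.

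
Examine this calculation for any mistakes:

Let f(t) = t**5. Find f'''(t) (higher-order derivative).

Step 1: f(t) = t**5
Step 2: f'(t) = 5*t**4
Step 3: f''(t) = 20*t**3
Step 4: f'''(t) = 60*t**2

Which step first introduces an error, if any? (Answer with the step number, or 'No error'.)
No error

All steps in this derivation are correct.
The final answer f'''(t) = 60*t**2 is valid.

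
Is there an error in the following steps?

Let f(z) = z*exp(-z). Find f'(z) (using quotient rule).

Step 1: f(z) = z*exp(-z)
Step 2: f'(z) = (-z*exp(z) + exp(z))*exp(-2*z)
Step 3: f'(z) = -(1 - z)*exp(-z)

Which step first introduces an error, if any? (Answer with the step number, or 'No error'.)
Step 3

Step 3 is incorrect due to a sign flip.
The step shows: -(1 - z)*exp(-z)
The correct value should be: (1 - z)*exp(-z)

Explanation: The sign of the whole expression was flipped: the term (1 - z)*exp(-z) was incorrectly written as -(1 - z)*exp(-z)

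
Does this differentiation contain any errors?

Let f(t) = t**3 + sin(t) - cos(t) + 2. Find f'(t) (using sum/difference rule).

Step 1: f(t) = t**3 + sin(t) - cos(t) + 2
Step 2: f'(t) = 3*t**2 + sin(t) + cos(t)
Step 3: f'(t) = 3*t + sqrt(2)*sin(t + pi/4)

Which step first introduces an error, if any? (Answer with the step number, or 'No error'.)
Step 3

Step 3 is incorrect due to a wrong exponent.
The step shows: 3*t + sqrt(2)*sin(t + pi/4)
The correct value should be: 3*t**2 + sqrt(2)*sin(t + pi/4)

Explanation: The exponent 2 on t was incorrectly written as 1: the term 3*t**2 was incorrectly written as 3*t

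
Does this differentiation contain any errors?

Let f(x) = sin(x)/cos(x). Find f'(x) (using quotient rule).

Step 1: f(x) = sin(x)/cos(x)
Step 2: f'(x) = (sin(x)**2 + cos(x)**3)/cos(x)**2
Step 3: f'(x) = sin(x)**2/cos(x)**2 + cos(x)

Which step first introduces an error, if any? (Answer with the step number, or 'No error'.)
Step 2

Step 2 is incorrect due to a wrong exponent.
The step shows: (sin(x)**2 + cos(x)**3)/cos(x)**2
The correct value should be: (sin(x)**2 + cos(x)**2)/cos(x)**2

Explanation: The exponent 2 on cos(x) was incorrectly written as 3: the term (sin(x)**2 + cos(x)**2)/cos(x)**2 was incorrectly written as (sin(x)**2 + cos(x)**3)/cos(x)**2
The later steps are derived from this incorrect expression, so the error originates in Step 2.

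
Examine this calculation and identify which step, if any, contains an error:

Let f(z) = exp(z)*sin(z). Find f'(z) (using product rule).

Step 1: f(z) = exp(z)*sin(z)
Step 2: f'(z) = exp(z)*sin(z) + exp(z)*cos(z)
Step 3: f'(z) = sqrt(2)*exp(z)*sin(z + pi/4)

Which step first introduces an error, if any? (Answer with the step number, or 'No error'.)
No error

All steps in this derivation are correct.
The final answer f'(z) = sqrt(2)*exp(z)*sin(z + pi/4) is valid.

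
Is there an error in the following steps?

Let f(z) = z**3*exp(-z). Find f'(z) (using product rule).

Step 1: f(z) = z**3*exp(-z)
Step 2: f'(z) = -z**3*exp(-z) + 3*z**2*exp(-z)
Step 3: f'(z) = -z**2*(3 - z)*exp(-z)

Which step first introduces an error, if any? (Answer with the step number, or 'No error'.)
Step 3

Step 3 is incorrect due to a sign flip.
The step shows: -z**2*(3 - z)*exp(-z)
The correct value should be: z**2*(3 - z)*exp(-z)

Explanation: The sign of the whole expression was flipped: the term z**2*(3 - z)*exp(-z) was incorrectly written as -z**2*(3 - z)*exp(-z)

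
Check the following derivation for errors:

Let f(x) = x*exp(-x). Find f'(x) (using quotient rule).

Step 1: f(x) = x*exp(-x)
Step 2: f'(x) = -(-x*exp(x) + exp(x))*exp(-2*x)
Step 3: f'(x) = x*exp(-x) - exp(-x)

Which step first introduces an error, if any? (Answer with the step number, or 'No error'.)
Step 2

Step 2 is incorrect due to a sign flip.
The step shows: -(-x*exp(x) + exp(x))*exp(-2*x)
The correct value should be: (-x*exp(x) + exp(x))*exp(-2*x)

Explanation: The sign of the whole expression was flipped: the term (-x*exp(x) + exp(x))*exp(-2*x) was incorrectly written as -(-x*exp(x) + exp(x))*exp(-2*x)
The later steps are derived from this incorrect expression, so the error originates in Step 2.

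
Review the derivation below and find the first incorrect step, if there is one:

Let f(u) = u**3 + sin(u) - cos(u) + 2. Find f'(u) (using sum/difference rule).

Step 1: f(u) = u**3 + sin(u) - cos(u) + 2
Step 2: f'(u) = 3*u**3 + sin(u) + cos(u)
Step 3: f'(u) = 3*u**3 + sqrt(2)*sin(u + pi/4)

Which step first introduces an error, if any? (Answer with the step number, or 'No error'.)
Step 2

Step 2 is incorrect due to a wrong exponent.
The step shows: 3*u**3 + sin(u) + cos(u)
The correct value should be: 3*u**2 + sin(u) + cos(u)

Explanation: The exponent 2 on u was incorrectly written as 3: the term 3*u**2 was incorrectly written as 3*u**3
The later steps are derived from this incorrect expression, so the error originates in Step 2.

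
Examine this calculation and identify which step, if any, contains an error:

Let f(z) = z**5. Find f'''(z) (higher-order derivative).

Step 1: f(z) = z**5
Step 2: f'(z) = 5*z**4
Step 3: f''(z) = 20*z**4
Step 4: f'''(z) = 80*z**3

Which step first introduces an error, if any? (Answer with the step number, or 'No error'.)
Step 3

Step 3 is incorrect due to a wrong exponent.
The step shows: 20*z**4
The correct value should be: 20*z**3

Explanation: The exponent 3 on z was incorrectly written as 4: the term 20*z**3 was incorrectly written as 20*z**4
The later steps are derived from this incorrect expression, so the error originates in Step 3.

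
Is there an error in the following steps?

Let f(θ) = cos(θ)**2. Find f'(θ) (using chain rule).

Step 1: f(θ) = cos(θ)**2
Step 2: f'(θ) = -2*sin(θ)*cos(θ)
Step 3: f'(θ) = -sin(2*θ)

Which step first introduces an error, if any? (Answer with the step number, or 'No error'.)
No error

All steps in this derivation are correct.
The final answer f'(θ) = -sin(2*θ) is valid.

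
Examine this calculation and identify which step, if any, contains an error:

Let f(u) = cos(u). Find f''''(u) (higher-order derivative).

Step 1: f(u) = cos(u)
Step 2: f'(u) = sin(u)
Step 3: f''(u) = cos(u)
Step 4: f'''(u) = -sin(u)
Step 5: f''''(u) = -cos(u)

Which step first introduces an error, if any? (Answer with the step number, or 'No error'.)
Step 2

Step 2 is incorrect due to a sign flip.
The step shows: sin(u)
The correct value should be: -sin(u)

Explanation: The sign of the whole expression was flipped: the term -sin(u) was incorrectly written as sin(u)
The later steps are derived from this incorrect expression, so the error originates in Step 2.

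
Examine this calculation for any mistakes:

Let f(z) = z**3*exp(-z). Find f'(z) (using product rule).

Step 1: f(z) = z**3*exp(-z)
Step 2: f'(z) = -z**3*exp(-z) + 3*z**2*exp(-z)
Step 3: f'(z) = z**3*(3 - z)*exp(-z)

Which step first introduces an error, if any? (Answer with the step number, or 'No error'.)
Step 3

Step 3 is incorrect due to a wrong exponent.
The step shows: z**3*(3 - z)*exp(-z)
The correct value should be: z**2*(3 - z)*exp(-z)

Explanation: The exponent 2 on z was incorrectly written as 3: the term z**2*(3 - z)*exp(-z) was incorrectly written as z**3*(3 - z)*exp(-z)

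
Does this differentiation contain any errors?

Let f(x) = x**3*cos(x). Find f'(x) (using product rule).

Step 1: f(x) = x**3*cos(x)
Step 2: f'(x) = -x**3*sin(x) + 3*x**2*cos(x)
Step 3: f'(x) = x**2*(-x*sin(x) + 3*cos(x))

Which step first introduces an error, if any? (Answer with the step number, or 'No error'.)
No error

All steps in this derivation are correct.
The final answer f'(x) = x**2*(-x*sin(x) + 3*cos(x)) is valid.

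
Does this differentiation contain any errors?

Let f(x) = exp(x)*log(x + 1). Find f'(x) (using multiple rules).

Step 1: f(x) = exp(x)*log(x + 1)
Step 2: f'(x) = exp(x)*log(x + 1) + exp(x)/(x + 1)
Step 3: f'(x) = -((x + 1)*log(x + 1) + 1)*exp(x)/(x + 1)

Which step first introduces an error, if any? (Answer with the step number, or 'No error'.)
Step 3

Step 3 is incorrect due to a sign flip.
The step shows: -((x + 1)*log(x + 1) + 1)*exp(x)/(x + 1)
The correct value should be: ((x + 1)*log(x + 1) + 1)*exp(x)/(x + 1)

Explanation: The sign of the whole expression was flipped: the term ((x + 1)*log(x + 1) + 1)*exp(x)/(x + 1) was incorrectly written as -((x + 1)*log(x + 1) + 1)*exp(x)/(x + 1)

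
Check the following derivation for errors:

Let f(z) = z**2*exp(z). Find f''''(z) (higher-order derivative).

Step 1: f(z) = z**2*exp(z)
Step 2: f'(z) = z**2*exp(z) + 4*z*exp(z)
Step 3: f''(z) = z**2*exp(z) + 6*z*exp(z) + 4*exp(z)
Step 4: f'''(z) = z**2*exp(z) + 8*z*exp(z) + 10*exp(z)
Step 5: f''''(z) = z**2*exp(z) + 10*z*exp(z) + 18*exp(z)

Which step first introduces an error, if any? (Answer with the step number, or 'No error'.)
Step 2

Step 2 is incorrect due to a wrong coefficient.
The step shows: z**2*exp(z) + 4*z*exp(z)
The correct value should be: z**2*exp(z) + 2*z*exp(z)

Explanation: The coefficient 2 was incorrectly written as 4: the term 2*z*exp(z) was incorrectly written as 4*z*exp(z)
The later steps are derived from this incorrect expression, so the error originates in Step 2.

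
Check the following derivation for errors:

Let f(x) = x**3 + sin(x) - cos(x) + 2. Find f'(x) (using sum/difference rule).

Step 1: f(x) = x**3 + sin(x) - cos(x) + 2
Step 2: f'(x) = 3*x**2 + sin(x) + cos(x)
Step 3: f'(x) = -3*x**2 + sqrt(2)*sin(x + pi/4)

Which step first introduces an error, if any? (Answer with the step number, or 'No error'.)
Step 3

Step 3 is incorrect due to a sign flip.
The step shows: -3*x**2 + sqrt(2)*sin(x + pi/4)
The correct value should be: 3*x**2 + sqrt(2)*sin(x + pi/4)

Explanation: The sign of one term was flipped: the term 3*x**2 was incorrectly written as -3*x**2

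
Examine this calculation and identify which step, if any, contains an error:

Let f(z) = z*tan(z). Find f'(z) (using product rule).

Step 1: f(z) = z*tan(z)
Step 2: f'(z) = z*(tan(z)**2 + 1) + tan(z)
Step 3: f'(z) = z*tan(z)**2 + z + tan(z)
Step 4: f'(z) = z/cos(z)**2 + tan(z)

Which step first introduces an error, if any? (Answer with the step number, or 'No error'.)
No error

All steps in this derivation are correct.
The final answer f'(z) = z/cos(z)**2 + tan(z) is valid.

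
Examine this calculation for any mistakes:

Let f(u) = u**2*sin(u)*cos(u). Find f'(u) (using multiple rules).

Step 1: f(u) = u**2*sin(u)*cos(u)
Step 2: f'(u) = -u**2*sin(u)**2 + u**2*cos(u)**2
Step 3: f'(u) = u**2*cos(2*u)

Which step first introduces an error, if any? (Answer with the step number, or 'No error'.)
Step 2

Step 2 is incorrect due to a dropped term.
The step shows: -u**2*sin(u)**2 + u**2*cos(u)**2
The correct value should be: -u**2*sin(u)**2 + u**2*cos(u)**2 + 2*u*sin(u)*cos(u)

Explanation: A term was dropped: the term 2*u*sin(u)*cos(u) was incorrectly omitted
The later steps are derived from this incorrect expression, so the error originates in Step 2.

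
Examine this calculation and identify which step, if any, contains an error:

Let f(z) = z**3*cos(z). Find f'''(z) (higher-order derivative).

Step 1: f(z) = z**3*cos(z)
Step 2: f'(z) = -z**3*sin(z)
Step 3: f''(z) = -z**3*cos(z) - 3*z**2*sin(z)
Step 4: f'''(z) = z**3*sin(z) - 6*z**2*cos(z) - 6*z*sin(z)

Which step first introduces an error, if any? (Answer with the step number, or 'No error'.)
Step 2

Step 2 is incorrect due to a dropped term.
The step shows: -z**3*sin(z)
The correct value should be: -z**3*sin(z) + 3*z**2*cos(z)

Explanation: A term was dropped: the term 3*z**2*cos(z) was incorrectly omitted
The later steps are derived from this incorrect expression, so the error originates in Step 2.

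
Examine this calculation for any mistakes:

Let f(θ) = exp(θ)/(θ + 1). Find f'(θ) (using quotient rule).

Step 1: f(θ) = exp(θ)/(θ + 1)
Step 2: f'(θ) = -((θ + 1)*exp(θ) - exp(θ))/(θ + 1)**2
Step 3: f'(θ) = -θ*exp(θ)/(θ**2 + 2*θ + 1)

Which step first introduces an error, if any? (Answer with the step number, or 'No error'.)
Step 2

Step 2 is incorrect due to a sign flip.
The step shows: -((θ + 1)*exp(θ) - exp(θ))/(θ + 1)**2
The correct value should be: ((θ + 1)*exp(θ) - exp(θ))/(θ + 1)**2

Explanation: The sign of the whole expression was flipped: the term ((θ + 1)*exp(θ) - exp(θ))/(θ + 1)**2 was incorrectly written as -((θ + 1)*exp(θ) - exp(θ))/(θ + 1)**2
The later steps are derived from this incorrect expression, so the error originates in Step 2.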